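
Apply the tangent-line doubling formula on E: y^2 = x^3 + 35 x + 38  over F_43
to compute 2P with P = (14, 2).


Doubling: s = (3 x1^2 + a) / (2 y1)
s = (3*14^2 + 35) / (2*2) mod 43 = 16
x3 = s^2 - 2 x1 mod 43 = 16^2 - 2*14 = 13
y3 = s (x1 - x3) - y1 mod 43 = 16 * (14 - 13) - 2 = 14

2P = (13, 14)


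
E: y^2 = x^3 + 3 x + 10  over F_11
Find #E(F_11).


For each x in F_11, count y with y^2 = x^3 + 3 x + 10 mod 11:
  x = 1: RHS = 3, y in [5, 6]  -> 2 point(s)
  x = 4: RHS = 9, y in [3, 8]  -> 2 point(s)
  x = 7: RHS = 0, y in [0]  -> 1 point(s)
Affine points: 5. Add the point at infinity: total = 6.

#E(F_11) = 6


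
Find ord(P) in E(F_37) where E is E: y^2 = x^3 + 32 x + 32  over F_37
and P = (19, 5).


Compute successive multiples of P until we hit O:
  1P = (19, 5)
  2P = (27, 28)
  3P = (1, 19)
  4P = (24, 3)
  5P = (6, 12)
  6P = (2, 20)
  7P = (5, 24)
  8P = (29, 35)
  ... (continuing to 31P)
  31P = O

ord(P) = 31


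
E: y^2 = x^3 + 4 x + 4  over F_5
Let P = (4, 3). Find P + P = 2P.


Doubling: s = (3 x1^2 + a) / (2 y1)
s = (3*4^2 + 4) / (2*3) mod 5 = 2
x3 = s^2 - 2 x1 mod 5 = 2^2 - 2*4 = 1
y3 = s (x1 - x3) - y1 mod 5 = 2 * (4 - 1) - 3 = 3

2P = (1, 3)


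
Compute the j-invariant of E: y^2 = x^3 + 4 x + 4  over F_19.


Delta = -16(4 a^3 + 27 b^2) mod 19 = 12
-1728 * (4 a)^3 = -1728 * (4*4)^3 mod 19 = 11
j = 11 * 12^(-1) mod 19 = 12

j = 12 (mod 19)


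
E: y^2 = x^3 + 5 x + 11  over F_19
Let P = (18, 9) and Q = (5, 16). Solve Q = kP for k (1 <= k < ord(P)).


Enumerate multiples of P until we hit Q = (5, 16):
  1P = (18, 9)
  2P = (9, 14)
  3P = (16, 11)
  4P = (5, 16)
Match found at i = 4.

k = 4


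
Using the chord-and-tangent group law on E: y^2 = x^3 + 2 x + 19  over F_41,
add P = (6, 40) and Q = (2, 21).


P != Q, so use the chord formula.
s = (y2 - y1) / (x2 - x1) = (22) / (37) mod 41 = 15
x3 = s^2 - x1 - x2 mod 41 = 15^2 - 6 - 2 = 12
y3 = s (x1 - x3) - y1 mod 41 = 15 * (6 - 12) - 40 = 34

P + Q = (12, 34)


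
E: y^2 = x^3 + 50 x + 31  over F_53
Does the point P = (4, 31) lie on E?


Check whether y^2 = x^3 + 50 x + 31 (mod 53) for (x, y) = (4, 31).
LHS: y^2 = 31^2 mod 53 = 7
RHS: x^3 + 50 x + 31 = 4^3 + 50*4 + 31 mod 53 = 30
LHS != RHS

No, not on the curve


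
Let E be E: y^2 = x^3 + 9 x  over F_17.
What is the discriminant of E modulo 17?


4 a^3 + 27 b^2 = 4*9^3 + 27*0^2 = 2916 + 0 = 2916
Delta = -16 * (2916) = -46656
Delta mod 17 = 9

Delta = 9 (mod 17)


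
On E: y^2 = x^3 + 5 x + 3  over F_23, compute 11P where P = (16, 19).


k = 11 = 1011_2 (binary, LSB first: 1101)
Double-and-add from P = (16, 19):
  bit 0 = 1: acc = O + (16, 19) = (16, 19)
  bit 1 = 1: acc = (16, 19) + (7, 17) = (8, 16)
  bit 2 = 0: acc unchanged = (8, 16)
  bit 3 = 1: acc = (8, 16) + (1, 20) = (4, 8)

11P = (4, 8)


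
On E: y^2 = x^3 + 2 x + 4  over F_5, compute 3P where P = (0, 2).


k = 3 = 11_2 (binary, LSB first: 11)
Double-and-add from P = (0, 2):
  bit 0 = 1: acc = O + (0, 2) = (0, 2)
  bit 1 = 1: acc = (0, 2) + (4, 1) = (2, 1)

3P = (2, 1)


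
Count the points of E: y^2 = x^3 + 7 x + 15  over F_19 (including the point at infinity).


For each x in F_19, count y with y^2 = x^3 + 7 x + 15 mod 19:
  x = 1: RHS = 4, y in [2, 17]  -> 2 point(s)
  x = 3: RHS = 6, y in [5, 14]  -> 2 point(s)
  x = 5: RHS = 4, y in [2, 17]  -> 2 point(s)
  x = 6: RHS = 7, y in [8, 11]  -> 2 point(s)
  x = 9: RHS = 9, y in [3, 16]  -> 2 point(s)
  x = 11: RHS = 17, y in [6, 13]  -> 2 point(s)
  x = 13: RHS = 4, y in [2, 17]  -> 2 point(s)
  x = 14: RHS = 7, y in [8, 11]  -> 2 point(s)
  x = 16: RHS = 5, y in [9, 10]  -> 2 point(s)
  x = 18: RHS = 7, y in [8, 11]  -> 2 point(s)
Affine points: 20. Add the point at infinity: total = 21.

#E(F_19) = 21


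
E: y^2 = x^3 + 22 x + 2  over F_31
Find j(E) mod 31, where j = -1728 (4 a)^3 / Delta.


Delta = -16(4 a^3 + 27 b^2) mod 31 = 9
-1728 * (4 a)^3 = -1728 * (4*22)^3 mod 31 = 23
j = 23 * 9^(-1) mod 31 = 6

j = 6 (mod 31)


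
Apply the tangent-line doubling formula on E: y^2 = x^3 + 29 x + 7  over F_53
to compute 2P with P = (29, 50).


Doubling: s = (3 x1^2 + a) / (2 y1)
s = (3*29^2 + 29) / (2*50) mod 53 = 34
x3 = s^2 - 2 x1 mod 53 = 34^2 - 2*29 = 38
y3 = s (x1 - x3) - y1 mod 53 = 34 * (29 - 38) - 50 = 15

2P = (38, 15)


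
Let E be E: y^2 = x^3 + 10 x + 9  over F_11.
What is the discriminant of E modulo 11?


4 a^3 + 27 b^2 = 4*10^3 + 27*9^2 = 4000 + 2187 = 6187
Delta = -16 * (6187) = -98992
Delta mod 11 = 8

Delta = 8 (mod 11)


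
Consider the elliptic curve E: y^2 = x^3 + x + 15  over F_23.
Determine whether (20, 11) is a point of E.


Check whether y^2 = x^3 + 1 x + 15 (mod 23) for (x, y) = (20, 11).
LHS: y^2 = 11^2 mod 23 = 6
RHS: x^3 + 1 x + 15 = 20^3 + 1*20 + 15 mod 23 = 8
LHS != RHS

No, not on the curve


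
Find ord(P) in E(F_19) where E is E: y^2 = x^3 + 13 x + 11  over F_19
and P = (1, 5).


Compute successive multiples of P until we hit O:
  1P = (1, 5)
  2P = (15, 3)
  3P = (10, 18)
  4P = (0, 7)
  5P = (3, 18)
  6P = (5, 7)
  7P = (18, 15)
  8P = (6, 1)
  ... (continuing to 22P)
  22P = O

ord(P) = 22


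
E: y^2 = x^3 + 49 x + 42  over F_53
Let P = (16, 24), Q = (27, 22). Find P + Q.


P != Q, so use the chord formula.
s = (y2 - y1) / (x2 - x1) = (51) / (11) mod 53 = 48
x3 = s^2 - x1 - x2 mod 53 = 48^2 - 16 - 27 = 35
y3 = s (x1 - x3) - y1 mod 53 = 48 * (16 - 35) - 24 = 18

P + Q = (35, 18)


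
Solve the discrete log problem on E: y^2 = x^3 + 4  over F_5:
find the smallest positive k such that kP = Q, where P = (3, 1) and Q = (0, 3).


Enumerate multiples of P until we hit Q = (0, 3):
  1P = (3, 1)
  2P = (0, 2)
  3P = (1, 0)
  4P = (0, 3)
Match found at i = 4.

k = 4


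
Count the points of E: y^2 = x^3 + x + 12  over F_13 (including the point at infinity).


For each x in F_13, count y with y^2 = x^3 + 1 x + 12 mod 13:
  x = 0: RHS = 12, y in [5, 8]  -> 2 point(s)
  x = 1: RHS = 1, y in [1, 12]  -> 2 point(s)
  x = 2: RHS = 9, y in [3, 10]  -> 2 point(s)
  x = 3: RHS = 3, y in [4, 9]  -> 2 point(s)
  x = 5: RHS = 12, y in [5, 8]  -> 2 point(s)
  x = 6: RHS = 0, y in [0]  -> 1 point(s)
  x = 8: RHS = 12, y in [5, 8]  -> 2 point(s)
  x = 9: RHS = 9, y in [3, 10]  -> 2 point(s)
  x = 12: RHS = 10, y in [6, 7]  -> 2 point(s)
Affine points: 17. Add the point at infinity: total = 18.

#E(F_13) = 18


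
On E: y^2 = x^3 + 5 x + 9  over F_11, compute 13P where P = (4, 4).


k = 13 = 1101_2 (binary, LSB first: 1011)
Double-and-add from P = (4, 4):
  bit 0 = 1: acc = O + (4, 4) = (4, 4)
  bit 1 = 0: acc unchanged = (4, 4)
  bit 2 = 1: acc = (4, 4) + (2, 4) = (5, 7)
  bit 3 = 1: acc = (5, 7) + (0, 3) = (4, 7)

13P = (4, 7)


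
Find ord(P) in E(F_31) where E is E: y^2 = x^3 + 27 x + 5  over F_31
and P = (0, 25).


Compute successive multiples of P until we hit O:
  1P = (0, 25)
  2P = (7, 14)
  3P = (29, 25)
  4P = (2, 6)
  5P = (3, 19)
  6P = (1, 8)
  7P = (9, 4)
  8P = (24, 0)
  ... (continuing to 16P)
  16P = O

ord(P) = 16


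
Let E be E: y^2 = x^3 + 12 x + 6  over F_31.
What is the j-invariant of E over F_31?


Delta = -16(4 a^3 + 27 b^2) mod 31 = 26
-1728 * (4 a)^3 = -1728 * (4*12)^3 mod 31 = 27
j = 27 * 26^(-1) mod 31 = 7

j = 7 (mod 31)


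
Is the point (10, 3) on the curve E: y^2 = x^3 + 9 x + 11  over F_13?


Check whether y^2 = x^3 + 9 x + 11 (mod 13) for (x, y) = (10, 3).
LHS: y^2 = 3^2 mod 13 = 9
RHS: x^3 + 9 x + 11 = 10^3 + 9*10 + 11 mod 13 = 9
LHS = RHS

Yes, on the curve


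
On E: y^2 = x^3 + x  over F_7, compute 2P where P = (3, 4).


Doubling: s = (3 x1^2 + a) / (2 y1)
s = (3*3^2 + 1) / (2*4) mod 7 = 0
x3 = s^2 - 2 x1 mod 7 = 0^2 - 2*3 = 1
y3 = s (x1 - x3) - y1 mod 7 = 0 * (3 - 1) - 4 = 3

2P = (1, 3)


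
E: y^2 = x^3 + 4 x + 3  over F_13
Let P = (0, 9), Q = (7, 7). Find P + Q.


P != Q, so use the chord formula.
s = (y2 - y1) / (x2 - x1) = (11) / (7) mod 13 = 9
x3 = s^2 - x1 - x2 mod 13 = 9^2 - 0 - 7 = 9
y3 = s (x1 - x3) - y1 mod 13 = 9 * (0 - 9) - 9 = 1

P + Q = (9, 1)


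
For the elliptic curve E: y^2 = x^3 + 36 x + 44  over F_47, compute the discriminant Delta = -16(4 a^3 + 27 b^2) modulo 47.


4 a^3 + 27 b^2 = 4*36^3 + 27*44^2 = 186624 + 52272 = 238896
Delta = -16 * (238896) = -3822336
Delta mod 47 = 33

Delta = 33 (mod 47)


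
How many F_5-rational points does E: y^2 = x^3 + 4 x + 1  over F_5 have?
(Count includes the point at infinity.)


For each x in F_5, count y with y^2 = x^3 + 4 x + 1 mod 5:
  x = 0: RHS = 1, y in [1, 4]  -> 2 point(s)
  x = 1: RHS = 1, y in [1, 4]  -> 2 point(s)
  x = 3: RHS = 0, y in [0]  -> 1 point(s)
  x = 4: RHS = 1, y in [1, 4]  -> 2 point(s)
Affine points: 7. Add the point at infinity: total = 8.

#E(F_5) = 8


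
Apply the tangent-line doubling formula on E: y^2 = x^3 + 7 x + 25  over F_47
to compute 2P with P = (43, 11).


Doubling: s = (3 x1^2 + a) / (2 y1)
s = (3*43^2 + 7) / (2*11) mod 47 = 26
x3 = s^2 - 2 x1 mod 47 = 26^2 - 2*43 = 26
y3 = s (x1 - x3) - y1 mod 47 = 26 * (43 - 26) - 11 = 8

2P = (26, 8)


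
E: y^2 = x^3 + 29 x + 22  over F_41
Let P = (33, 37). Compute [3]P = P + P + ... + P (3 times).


k = 3 = 11_2 (binary, LSB first: 11)
Double-and-add from P = (33, 37):
  bit 0 = 1: acc = O + (33, 37) = (33, 37)
  bit 1 = 1: acc = (33, 37) + (20, 19) = (20, 22)

3P = (20, 22)


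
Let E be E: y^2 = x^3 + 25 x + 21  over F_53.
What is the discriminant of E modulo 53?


4 a^3 + 27 b^2 = 4*25^3 + 27*21^2 = 62500 + 11907 = 74407
Delta = -16 * (74407) = -1190512
Delta mod 53 = 27

Delta = 27 (mod 53)


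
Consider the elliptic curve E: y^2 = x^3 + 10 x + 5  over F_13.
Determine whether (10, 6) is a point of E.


Check whether y^2 = x^3 + 10 x + 5 (mod 13) for (x, y) = (10, 6).
LHS: y^2 = 6^2 mod 13 = 10
RHS: x^3 + 10 x + 5 = 10^3 + 10*10 + 5 mod 13 = 0
LHS != RHS

No, not on the curve


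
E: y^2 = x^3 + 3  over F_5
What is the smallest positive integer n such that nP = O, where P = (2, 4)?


Compute successive multiples of P until we hit O:
  1P = (2, 4)
  2P = (2, 1)
  3P = O

ord(P) = 3


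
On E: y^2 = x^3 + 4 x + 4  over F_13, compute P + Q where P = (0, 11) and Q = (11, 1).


P != Q, so use the chord formula.
s = (y2 - y1) / (x2 - x1) = (3) / (11) mod 13 = 5
x3 = s^2 - x1 - x2 mod 13 = 5^2 - 0 - 11 = 1
y3 = s (x1 - x3) - y1 mod 13 = 5 * (0 - 1) - 11 = 10

P + Q = (1, 10)


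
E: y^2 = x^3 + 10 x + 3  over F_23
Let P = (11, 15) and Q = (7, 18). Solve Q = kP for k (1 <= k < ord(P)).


Enumerate multiples of P until we hit Q = (7, 18):
  1P = (11, 15)
  2P = (17, 7)
  3P = (7, 18)
Match found at i = 3.

k = 3


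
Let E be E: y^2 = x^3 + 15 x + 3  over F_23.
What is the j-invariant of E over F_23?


Delta = -16(4 a^3 + 27 b^2) mod 23 = 15
-1728 * (4 a)^3 = -1728 * (4*15)^3 mod 23 = 2
j = 2 * 15^(-1) mod 23 = 17

j = 17 (mod 23)


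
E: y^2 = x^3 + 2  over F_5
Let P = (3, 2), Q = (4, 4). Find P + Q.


P != Q, so use the chord formula.
s = (y2 - y1) / (x2 - x1) = (2) / (1) mod 5 = 2
x3 = s^2 - x1 - x2 mod 5 = 2^2 - 3 - 4 = 2
y3 = s (x1 - x3) - y1 mod 5 = 2 * (3 - 2) - 2 = 0

P + Q = (2, 0)


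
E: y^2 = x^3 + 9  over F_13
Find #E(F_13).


For each x in F_13, count y with y^2 = x^3 + 0 x + 9 mod 13:
  x = 0: RHS = 9, y in [3, 10]  -> 2 point(s)
  x = 1: RHS = 10, y in [6, 7]  -> 2 point(s)
  x = 2: RHS = 4, y in [2, 11]  -> 2 point(s)
  x = 3: RHS = 10, y in [6, 7]  -> 2 point(s)
  x = 5: RHS = 4, y in [2, 11]  -> 2 point(s)
  x = 6: RHS = 4, y in [2, 11]  -> 2 point(s)
  x = 7: RHS = 1, y in [1, 12]  -> 2 point(s)
  x = 8: RHS = 1, y in [1, 12]  -> 2 point(s)
  x = 9: RHS = 10, y in [6, 7]  -> 2 point(s)
  x = 11: RHS = 1, y in [1, 12]  -> 2 point(s)
Affine points: 20. Add the point at infinity: total = 21.

#E(F_13) = 21


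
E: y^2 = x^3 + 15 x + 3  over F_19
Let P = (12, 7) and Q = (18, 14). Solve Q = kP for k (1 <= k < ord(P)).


Enumerate multiples of P until we hit Q = (18, 14):
  1P = (12, 7)
  2P = (18, 5)
  3P = (6, 10)
  4P = (6, 9)
  5P = (18, 14)
Match found at i = 5.

k = 5


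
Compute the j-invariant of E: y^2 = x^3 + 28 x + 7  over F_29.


Delta = -16(4 a^3 + 27 b^2) mod 29 = 8
-1728 * (4 a)^3 = -1728 * (4*28)^3 mod 29 = 15
j = 15 * 8^(-1) mod 29 = 20

j = 20 (mod 29)


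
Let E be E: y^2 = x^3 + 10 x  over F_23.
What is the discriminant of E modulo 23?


4 a^3 + 27 b^2 = 4*10^3 + 27*0^2 = 4000 + 0 = 4000
Delta = -16 * (4000) = -64000
Delta mod 23 = 9

Delta = 9 (mod 23)


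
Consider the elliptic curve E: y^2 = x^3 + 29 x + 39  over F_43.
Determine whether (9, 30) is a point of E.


Check whether y^2 = x^3 + 29 x + 39 (mod 43) for (x, y) = (9, 30).
LHS: y^2 = 30^2 mod 43 = 40
RHS: x^3 + 29 x + 39 = 9^3 + 29*9 + 39 mod 43 = 40
LHS = RHS

Yes, on the curve


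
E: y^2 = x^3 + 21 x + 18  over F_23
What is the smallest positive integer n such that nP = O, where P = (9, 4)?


Compute successive multiples of P until we hit O:
  1P = (9, 4)
  2P = (13, 2)
  3P = (7, 18)
  4P = (10, 3)
  5P = (5, 15)
  6P = (18, 15)
  7P = (8, 10)
  8P = (19, 10)
  ... (continuing to 23P)
  23P = O

ord(P) = 23


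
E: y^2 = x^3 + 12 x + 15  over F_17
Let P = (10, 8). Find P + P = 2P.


Doubling: s = (3 x1^2 + a) / (2 y1)
s = (3*10^2 + 12) / (2*8) mod 17 = 11
x3 = s^2 - 2 x1 mod 17 = 11^2 - 2*10 = 16
y3 = s (x1 - x3) - y1 mod 17 = 11 * (10 - 16) - 8 = 11

2P = (16, 11)


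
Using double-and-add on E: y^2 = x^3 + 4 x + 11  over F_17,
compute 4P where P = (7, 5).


k = 4 = 100_2 (binary, LSB first: 001)
Double-and-add from P = (7, 5):
  bit 0 = 0: acc unchanged = O
  bit 1 = 0: acc unchanged = O
  bit 2 = 1: acc = O + (7, 12) = (7, 12)

4P = (7, 12)


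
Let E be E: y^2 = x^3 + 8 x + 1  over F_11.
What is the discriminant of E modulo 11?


4 a^3 + 27 b^2 = 4*8^3 + 27*1^2 = 2048 + 27 = 2075
Delta = -16 * (2075) = -33200
Delta mod 11 = 9

Delta = 9 (mod 11)


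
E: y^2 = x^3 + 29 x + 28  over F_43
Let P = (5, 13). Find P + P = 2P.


Doubling: s = (3 x1^2 + a) / (2 y1)
s = (3*5^2 + 29) / (2*13) mod 43 = 4
x3 = s^2 - 2 x1 mod 43 = 4^2 - 2*5 = 6
y3 = s (x1 - x3) - y1 mod 43 = 4 * (5 - 6) - 13 = 26

2P = (6, 26)


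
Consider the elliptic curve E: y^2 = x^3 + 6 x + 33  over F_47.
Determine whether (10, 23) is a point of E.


Check whether y^2 = x^3 + 6 x + 33 (mod 47) for (x, y) = (10, 23).
LHS: y^2 = 23^2 mod 47 = 12
RHS: x^3 + 6 x + 33 = 10^3 + 6*10 + 33 mod 47 = 12
LHS = RHS

Yes, on the curve


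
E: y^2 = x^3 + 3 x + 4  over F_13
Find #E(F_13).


For each x in F_13, count y with y^2 = x^3 + 3 x + 4 mod 13:
  x = 0: RHS = 4, y in [2, 11]  -> 2 point(s)
  x = 3: RHS = 1, y in [1, 12]  -> 2 point(s)
  x = 5: RHS = 1, y in [1, 12]  -> 2 point(s)
  x = 6: RHS = 4, y in [2, 11]  -> 2 point(s)
  x = 7: RHS = 4, y in [2, 11]  -> 2 point(s)
  x = 11: RHS = 3, y in [4, 9]  -> 2 point(s)
  x = 12: RHS = 0, y in [0]  -> 1 point(s)
Affine points: 13. Add the point at infinity: total = 14.

#E(F_13) = 14


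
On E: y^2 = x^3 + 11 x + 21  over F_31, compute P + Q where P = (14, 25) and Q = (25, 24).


P != Q, so use the chord formula.
s = (y2 - y1) / (x2 - x1) = (30) / (11) mod 31 = 14
x3 = s^2 - x1 - x2 mod 31 = 14^2 - 14 - 25 = 2
y3 = s (x1 - x3) - y1 mod 31 = 14 * (14 - 2) - 25 = 19

P + Q = (2, 19)


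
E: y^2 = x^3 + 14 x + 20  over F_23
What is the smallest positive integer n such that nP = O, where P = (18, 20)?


Compute successive multiples of P until we hit O:
  1P = (18, 20)
  2P = (16, 4)
  3P = (7, 22)
  4P = (14, 19)
  5P = (4, 18)
  6P = (9, 1)
  7P = (5, 10)
  8P = (1, 9)
  ... (continuing to 18P)
  18P = O

ord(P) = 18


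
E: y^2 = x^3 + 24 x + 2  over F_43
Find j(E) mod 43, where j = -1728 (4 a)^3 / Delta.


Delta = -16(4 a^3 + 27 b^2) mod 43 = 24
-1728 * (4 a)^3 = -1728 * (4*24)^3 mod 43 = 41
j = 41 * 24^(-1) mod 43 = 25

j = 25 (mod 43)


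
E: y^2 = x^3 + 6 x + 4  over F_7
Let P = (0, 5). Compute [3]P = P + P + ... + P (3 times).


k = 3 = 11_2 (binary, LSB first: 11)
Double-and-add from P = (0, 5):
  bit 0 = 1: acc = O + (0, 5) = (0, 5)
  bit 1 = 1: acc = (0, 5) + (4, 1) = (4, 6)

3P = (4, 6)


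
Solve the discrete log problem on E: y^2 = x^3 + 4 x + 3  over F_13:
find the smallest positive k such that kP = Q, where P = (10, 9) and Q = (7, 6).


Enumerate multiples of P until we hit Q = (7, 6):
  1P = (10, 9)
  2P = (7, 7)
  3P = (8, 1)
  4P = (11, 0)
  5P = (8, 12)
  6P = (7, 6)
Match found at i = 6.

k = 6


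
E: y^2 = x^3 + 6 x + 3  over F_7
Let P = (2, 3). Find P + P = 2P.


Doubling: s = (3 x1^2 + a) / (2 y1)
s = (3*2^2 + 6) / (2*3) mod 7 = 3
x3 = s^2 - 2 x1 mod 7 = 3^2 - 2*2 = 5
y3 = s (x1 - x3) - y1 mod 7 = 3 * (2 - 5) - 3 = 2

2P = (5, 2)


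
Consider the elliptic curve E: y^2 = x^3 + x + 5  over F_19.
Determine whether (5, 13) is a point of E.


Check whether y^2 = x^3 + 1 x + 5 (mod 19) for (x, y) = (5, 13).
LHS: y^2 = 13^2 mod 19 = 17
RHS: x^3 + 1 x + 5 = 5^3 + 1*5 + 5 mod 19 = 2
LHS != RHS

No, not on the curve


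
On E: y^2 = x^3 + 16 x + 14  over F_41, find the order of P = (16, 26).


Compute successive multiples of P until we hit O:
  1P = (16, 26)
  2P = (17, 22)
  3P = (24, 6)
  4P = (38, 29)
  5P = (32, 24)
  6P = (18, 5)
  7P = (25, 7)
  8P = (8, 30)
  ... (continuing to 40P)
  40P = O

ord(P) = 40


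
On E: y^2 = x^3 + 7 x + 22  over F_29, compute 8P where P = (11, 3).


k = 8 = 1000_2 (binary, LSB first: 0001)
Double-and-add from P = (11, 3):
  bit 0 = 0: acc unchanged = O
  bit 1 = 0: acc unchanged = O
  bit 2 = 0: acc unchanged = O
  bit 3 = 1: acc = O + (21, 11) = (21, 11)

8P = (21, 11)


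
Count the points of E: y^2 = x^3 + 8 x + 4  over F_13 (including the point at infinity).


For each x in F_13, count y with y^2 = x^3 + 8 x + 4 mod 13:
  x = 0: RHS = 4, y in [2, 11]  -> 2 point(s)
  x = 1: RHS = 0, y in [0]  -> 1 point(s)
  x = 3: RHS = 3, y in [4, 9]  -> 2 point(s)
  x = 4: RHS = 9, y in [3, 10]  -> 2 point(s)
  x = 5: RHS = 0, y in [0]  -> 1 point(s)
  x = 7: RHS = 0, y in [0]  -> 1 point(s)
  x = 9: RHS = 12, y in [5, 8]  -> 2 point(s)
Affine points: 11. Add the point at infinity: total = 12.

#E(F_13) = 12


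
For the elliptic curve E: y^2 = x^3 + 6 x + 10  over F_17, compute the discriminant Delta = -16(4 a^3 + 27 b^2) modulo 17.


4 a^3 + 27 b^2 = 4*6^3 + 27*10^2 = 864 + 2700 = 3564
Delta = -16 * (3564) = -57024
Delta mod 17 = 11

Delta = 11 (mod 17)


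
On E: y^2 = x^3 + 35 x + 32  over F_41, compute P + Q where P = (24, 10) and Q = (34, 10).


P != Q, so use the chord formula.
s = (y2 - y1) / (x2 - x1) = (0) / (10) mod 41 = 0
x3 = s^2 - x1 - x2 mod 41 = 0^2 - 24 - 34 = 24
y3 = s (x1 - x3) - y1 mod 41 = 0 * (24 - 24) - 10 = 31

P + Q = (24, 31)


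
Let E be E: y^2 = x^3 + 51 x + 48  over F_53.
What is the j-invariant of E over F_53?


Delta = -16(4 a^3 + 27 b^2) mod 53 = 47
-1728 * (4 a)^3 = -1728 * (4*51)^3 mod 53 = 7
j = 7 * 47^(-1) mod 53 = 43

j = 43 (mod 53)


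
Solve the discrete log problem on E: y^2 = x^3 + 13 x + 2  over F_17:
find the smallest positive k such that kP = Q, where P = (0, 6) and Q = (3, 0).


Enumerate multiples of P until we hit Q = (3, 0):
  1P = (0, 6)
  2P = (2, 6)
  3P = (15, 11)
  4P = (4, 4)
  5P = (9, 7)
  6P = (12, 4)
  7P = (14, 2)
  8P = (1, 4)
  9P = (3, 0)
Match found at i = 9.

k = 9


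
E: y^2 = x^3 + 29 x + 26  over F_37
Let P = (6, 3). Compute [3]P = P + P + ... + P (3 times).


k = 3 = 11_2 (binary, LSB first: 11)
Double-and-add from P = (6, 3):
  bit 0 = 1: acc = O + (6, 3) = (6, 3)
  bit 1 = 1: acc = (6, 3) + (15, 32) = (4, 24)

3P = (4, 24)


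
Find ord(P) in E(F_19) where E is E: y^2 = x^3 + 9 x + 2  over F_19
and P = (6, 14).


Compute successive multiples of P until we hit O:
  1P = (6, 14)
  2P = (5, 18)
  3P = (5, 1)
  4P = (6, 5)
  5P = O

ord(P) = 5


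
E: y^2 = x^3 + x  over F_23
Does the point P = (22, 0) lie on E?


Check whether y^2 = x^3 + 1 x + 0 (mod 23) for (x, y) = (22, 0).
LHS: y^2 = 0^2 mod 23 = 0
RHS: x^3 + 1 x + 0 = 22^3 + 1*22 + 0 mod 23 = 21
LHS != RHS

No, not on the curve


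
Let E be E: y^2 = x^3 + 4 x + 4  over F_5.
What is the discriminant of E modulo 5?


4 a^3 + 27 b^2 = 4*4^3 + 27*4^2 = 256 + 432 = 688
Delta = -16 * (688) = -11008
Delta mod 5 = 2

Delta = 2 (mod 5)


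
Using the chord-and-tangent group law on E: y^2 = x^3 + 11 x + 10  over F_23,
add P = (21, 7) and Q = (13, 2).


P != Q, so use the chord formula.
s = (y2 - y1) / (x2 - x1) = (18) / (15) mod 23 = 15
x3 = s^2 - x1 - x2 mod 23 = 15^2 - 21 - 13 = 7
y3 = s (x1 - x3) - y1 mod 23 = 15 * (21 - 7) - 7 = 19

P + Q = (7, 19)


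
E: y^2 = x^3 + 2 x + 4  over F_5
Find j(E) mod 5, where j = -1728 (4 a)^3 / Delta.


Delta = -16(4 a^3 + 27 b^2) mod 5 = 1
-1728 * (4 a)^3 = -1728 * (4*2)^3 mod 5 = 4
j = 4 * 1^(-1) mod 5 = 4

j = 4 (mod 5)


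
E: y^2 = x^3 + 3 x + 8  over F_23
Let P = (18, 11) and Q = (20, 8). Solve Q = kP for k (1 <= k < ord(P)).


Enumerate multiples of P until we hit Q = (20, 8):
  1P = (18, 11)
  2P = (22, 2)
  3P = (1, 14)
  4P = (10, 16)
  5P = (13, 6)
  6P = (16, 14)
  7P = (20, 15)
  8P = (12, 1)
  9P = (6, 9)
  10P = (15, 1)
  11P = (19, 1)
  12P = (17, 2)
  13P = (0, 13)
  14P = (7, 21)
  15P = (7, 2)
  16P = (0, 10)
  17P = (17, 21)
  18P = (19, 22)
  19P = (15, 22)
  20P = (6, 14)
  21P = (12, 22)
  22P = (20, 8)
Match found at i = 22.

k = 22


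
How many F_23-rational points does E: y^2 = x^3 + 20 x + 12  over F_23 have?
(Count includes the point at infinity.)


For each x in F_23, count y with y^2 = x^3 + 20 x + 12 mod 23:
  x = 0: RHS = 12, y in [9, 14]  -> 2 point(s)
  x = 4: RHS = 18, y in [8, 15]  -> 2 point(s)
  x = 6: RHS = 3, y in [7, 16]  -> 2 point(s)
  x = 7: RHS = 12, y in [9, 14]  -> 2 point(s)
  x = 9: RHS = 1, y in [1, 22]  -> 2 point(s)
  x = 10: RHS = 16, y in [4, 19]  -> 2 point(s)
  x = 12: RHS = 2, y in [5, 18]  -> 2 point(s)
  x = 13: RHS = 8, y in [10, 13]  -> 2 point(s)
  x = 14: RHS = 0, y in [0]  -> 1 point(s)
  x = 16: RHS = 12, y in [9, 14]  -> 2 point(s)
  x = 19: RHS = 6, y in [11, 12]  -> 2 point(s)
Affine points: 21. Add the point at infinity: total = 22.

#E(F_23) = 22


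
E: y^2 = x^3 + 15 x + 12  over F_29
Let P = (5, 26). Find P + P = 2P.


Doubling: s = (3 x1^2 + a) / (2 y1)
s = (3*5^2 + 15) / (2*26) mod 29 = 14
x3 = s^2 - 2 x1 mod 29 = 14^2 - 2*5 = 12
y3 = s (x1 - x3) - y1 mod 29 = 14 * (5 - 12) - 26 = 21

2P = (12, 21)


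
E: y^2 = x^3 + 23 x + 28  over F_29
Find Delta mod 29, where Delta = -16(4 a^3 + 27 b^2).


4 a^3 + 27 b^2 = 4*23^3 + 27*28^2 = 48668 + 21168 = 69836
Delta = -16 * (69836) = -1117376
Delta mod 29 = 23

Delta = 23 (mod 29)


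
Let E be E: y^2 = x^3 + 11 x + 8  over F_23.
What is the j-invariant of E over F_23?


Delta = -16(4 a^3 + 27 b^2) mod 23 = 6
-1728 * (4 a)^3 = -1728 * (4*11)^3 mod 23 = 1
j = 1 * 6^(-1) mod 23 = 4

j = 4 (mod 23)


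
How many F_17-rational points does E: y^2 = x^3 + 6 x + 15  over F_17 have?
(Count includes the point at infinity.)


For each x in F_17, count y with y^2 = x^3 + 6 x + 15 mod 17:
  x = 0: RHS = 15, y in [7, 10]  -> 2 point(s)
  x = 2: RHS = 1, y in [1, 16]  -> 2 point(s)
  x = 3: RHS = 9, y in [3, 14]  -> 2 point(s)
  x = 4: RHS = 1, y in [1, 16]  -> 2 point(s)
  x = 5: RHS = 0, y in [0]  -> 1 point(s)
  x = 7: RHS = 9, y in [3, 14]  -> 2 point(s)
  x = 9: RHS = 16, y in [4, 13]  -> 2 point(s)
  x = 10: RHS = 4, y in [2, 15]  -> 2 point(s)
  x = 11: RHS = 1, y in [1, 16]  -> 2 point(s)
  x = 12: RHS = 13, y in [8, 9]  -> 2 point(s)
  x = 14: RHS = 4, y in [2, 15]  -> 2 point(s)
  x = 16: RHS = 8, y in [5, 12]  -> 2 point(s)
Affine points: 23. Add the point at infinity: total = 24.

#E(F_17) = 24


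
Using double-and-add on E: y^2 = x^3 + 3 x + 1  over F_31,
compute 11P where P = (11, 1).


k = 11 = 1011_2 (binary, LSB first: 1101)
Double-and-add from P = (11, 1):
  bit 0 = 1: acc = O + (11, 1) = (11, 1)
  bit 1 = 1: acc = (11, 1) + (18, 20) = (10, 15)
  bit 2 = 0: acc unchanged = (10, 15)
  bit 3 = 1: acc = (10, 15) + (0, 1) = (18, 11)

11P = (18, 11)


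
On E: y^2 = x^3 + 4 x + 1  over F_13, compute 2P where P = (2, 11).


Doubling: s = (3 x1^2 + a) / (2 y1)
s = (3*2^2 + 4) / (2*11) mod 13 = 9
x3 = s^2 - 2 x1 mod 13 = 9^2 - 2*2 = 12
y3 = s (x1 - x3) - y1 mod 13 = 9 * (2 - 12) - 11 = 3

2P = (12, 3)


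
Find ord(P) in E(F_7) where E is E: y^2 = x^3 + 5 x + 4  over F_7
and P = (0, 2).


Compute successive multiples of P until we hit O:
  1P = (0, 2)
  2P = (2, 6)
  3P = (2, 1)
  4P = (0, 5)
  5P = O

ord(P) = 5


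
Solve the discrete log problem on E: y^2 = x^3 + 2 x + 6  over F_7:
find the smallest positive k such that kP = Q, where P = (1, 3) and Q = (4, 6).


Enumerate multiples of P until we hit Q = (4, 6):
  1P = (1, 3)
  2P = (2, 2)
  3P = (5, 1)
  4P = (3, 5)
  5P = (4, 1)
  6P = (4, 6)
Match found at i = 6.

k = 6


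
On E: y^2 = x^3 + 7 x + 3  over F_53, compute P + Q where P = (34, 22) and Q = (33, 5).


P != Q, so use the chord formula.
s = (y2 - y1) / (x2 - x1) = (36) / (52) mod 53 = 17
x3 = s^2 - x1 - x2 mod 53 = 17^2 - 34 - 33 = 10
y3 = s (x1 - x3) - y1 mod 53 = 17 * (34 - 10) - 22 = 15

P + Q = (10, 15)


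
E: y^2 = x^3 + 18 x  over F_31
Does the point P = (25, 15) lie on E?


Check whether y^2 = x^3 + 18 x + 0 (mod 31) for (x, y) = (25, 15).
LHS: y^2 = 15^2 mod 31 = 8
RHS: x^3 + 18 x + 0 = 25^3 + 18*25 + 0 mod 31 = 17
LHS != RHS

No, not on the curve


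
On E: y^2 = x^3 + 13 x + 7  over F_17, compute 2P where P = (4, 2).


Doubling: s = (3 x1^2 + a) / (2 y1)
s = (3*4^2 + 13) / (2*2) mod 17 = 11
x3 = s^2 - 2 x1 mod 17 = 11^2 - 2*4 = 11
y3 = s (x1 - x3) - y1 mod 17 = 11 * (4 - 11) - 2 = 6

2P = (11, 6)


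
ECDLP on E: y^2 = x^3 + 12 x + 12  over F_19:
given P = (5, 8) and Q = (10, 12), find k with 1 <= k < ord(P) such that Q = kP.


Enumerate multiples of P until we hit Q = (10, 12):
  1P = (5, 8)
  2P = (14, 6)
  3P = (16, 5)
  4P = (2, 5)
  5P = (13, 3)
  6P = (10, 7)
  7P = (1, 14)
  8P = (1, 5)
  9P = (10, 12)
Match found at i = 9.

k = 9


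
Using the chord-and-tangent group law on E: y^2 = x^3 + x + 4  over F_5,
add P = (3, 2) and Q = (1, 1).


P != Q, so use the chord formula.
s = (y2 - y1) / (x2 - x1) = (4) / (3) mod 5 = 3
x3 = s^2 - x1 - x2 mod 5 = 3^2 - 3 - 1 = 0
y3 = s (x1 - x3) - y1 mod 5 = 3 * (3 - 0) - 2 = 2

P + Q = (0, 2)


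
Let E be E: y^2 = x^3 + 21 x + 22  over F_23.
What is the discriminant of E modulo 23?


4 a^3 + 27 b^2 = 4*21^3 + 27*22^2 = 37044 + 13068 = 50112
Delta = -16 * (50112) = -801792
Delta mod 23 = 11

Delta = 11 (mod 23)


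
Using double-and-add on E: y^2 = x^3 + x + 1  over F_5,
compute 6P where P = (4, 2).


k = 6 = 110_2 (binary, LSB first: 011)
Double-and-add from P = (4, 2):
  bit 0 = 0: acc unchanged = O
  bit 1 = 1: acc = O + (3, 4) = (3, 4)
  bit 2 = 1: acc = (3, 4) + (0, 4) = (2, 1)

6P = (2, 1)


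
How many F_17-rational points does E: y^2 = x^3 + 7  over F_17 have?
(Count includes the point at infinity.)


For each x in F_17, count y with y^2 = x^3 + 0 x + 7 mod 17:
  x = 1: RHS = 8, y in [5, 12]  -> 2 point(s)
  x = 2: RHS = 15, y in [7, 10]  -> 2 point(s)
  x = 3: RHS = 0, y in [0]  -> 1 point(s)
  x = 5: RHS = 13, y in [8, 9]  -> 2 point(s)
  x = 6: RHS = 2, y in [6, 11]  -> 2 point(s)
  x = 8: RHS = 9, y in [3, 14]  -> 2 point(s)
  x = 10: RHS = 4, y in [2, 15]  -> 2 point(s)
  x = 12: RHS = 1, y in [1, 16]  -> 2 point(s)
  x = 15: RHS = 16, y in [4, 13]  -> 2 point(s)
Affine points: 17. Add the point at infinity: total = 18.

#E(F_17) = 18


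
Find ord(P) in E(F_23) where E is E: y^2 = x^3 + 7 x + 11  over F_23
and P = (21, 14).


Compute successive multiples of P until we hit O:
  1P = (21, 14)
  2P = (12, 11)
  3P = (8, 21)
  4P = (3, 17)
  5P = (15, 8)
  6P = (11, 19)
  7P = (20, 20)
  8P = (18, 14)
  ... (continuing to 28P)
  28P = O

ord(P) = 28


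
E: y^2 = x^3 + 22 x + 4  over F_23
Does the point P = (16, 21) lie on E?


Check whether y^2 = x^3 + 22 x + 4 (mod 23) for (x, y) = (16, 21).
LHS: y^2 = 21^2 mod 23 = 4
RHS: x^3 + 22 x + 4 = 16^3 + 22*16 + 4 mod 23 = 13
LHS != RHS

No, not on the curve


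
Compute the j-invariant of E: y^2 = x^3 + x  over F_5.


Delta = -16(4 a^3 + 27 b^2) mod 5 = 1
-1728 * (4 a)^3 = -1728 * (4*1)^3 mod 5 = 3
j = 3 * 1^(-1) mod 5 = 3

j = 3 (mod 5)


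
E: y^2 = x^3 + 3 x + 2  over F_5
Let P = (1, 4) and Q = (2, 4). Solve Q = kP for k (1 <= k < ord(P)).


Enumerate multiples of P until we hit Q = (2, 4):
  1P = (1, 4)
  2P = (2, 4)
Match found at i = 2.

k = 2


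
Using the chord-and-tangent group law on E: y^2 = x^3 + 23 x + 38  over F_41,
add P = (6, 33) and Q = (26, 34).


P != Q, so use the chord formula.
s = (y2 - y1) / (x2 - x1) = (1) / (20) mod 41 = 39
x3 = s^2 - x1 - x2 mod 41 = 39^2 - 6 - 26 = 13
y3 = s (x1 - x3) - y1 mod 41 = 39 * (6 - 13) - 33 = 22

P + Q = (13, 22)


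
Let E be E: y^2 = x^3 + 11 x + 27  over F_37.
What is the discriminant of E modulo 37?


4 a^3 + 27 b^2 = 4*11^3 + 27*27^2 = 5324 + 19683 = 25007
Delta = -16 * (25007) = -400112
Delta mod 37 = 6

Delta = 6 (mod 37)


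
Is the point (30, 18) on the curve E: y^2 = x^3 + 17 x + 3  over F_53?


Check whether y^2 = x^3 + 17 x + 3 (mod 53) for (x, y) = (30, 18).
LHS: y^2 = 18^2 mod 53 = 6
RHS: x^3 + 17 x + 3 = 30^3 + 17*30 + 3 mod 53 = 6
LHS = RHS

Yes, on the curve


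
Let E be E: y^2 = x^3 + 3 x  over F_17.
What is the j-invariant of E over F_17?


Delta = -16(4 a^3 + 27 b^2) mod 17 = 6
-1728 * (4 a)^3 = -1728 * (4*3)^3 mod 17 = 15
j = 15 * 6^(-1) mod 17 = 11

j = 11 (mod 17)


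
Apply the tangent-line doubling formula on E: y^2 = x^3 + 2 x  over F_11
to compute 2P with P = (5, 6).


Doubling: s = (3 x1^2 + a) / (2 y1)
s = (3*5^2 + 2) / (2*6) mod 11 = 0
x3 = s^2 - 2 x1 mod 11 = 0^2 - 2*5 = 1
y3 = s (x1 - x3) - y1 mod 11 = 0 * (5 - 1) - 6 = 5

2P = (1, 5)


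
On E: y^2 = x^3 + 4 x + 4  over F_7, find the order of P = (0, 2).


Compute successive multiples of P until we hit O:
  1P = (0, 2)
  2P = (1, 4)
  3P = (3, 6)
  4P = (5, 3)
  5P = (4, 0)
  6P = (5, 4)
  7P = (3, 1)
  8P = (1, 3)
  ... (continuing to 10P)
  10P = O

ord(P) = 10


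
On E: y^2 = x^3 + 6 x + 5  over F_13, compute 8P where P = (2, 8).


k = 8 = 1000_2 (binary, LSB first: 0001)
Double-and-add from P = (2, 8):
  bit 0 = 0: acc unchanged = O
  bit 1 = 0: acc unchanged = O
  bit 2 = 0: acc unchanged = O
  bit 3 = 1: acc = O + (10, 8) = (10, 8)

8P = (10, 8)


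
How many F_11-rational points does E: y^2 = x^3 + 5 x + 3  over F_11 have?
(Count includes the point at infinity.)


For each x in F_11, count y with y^2 = x^3 + 5 x + 3 mod 11:
  x = 0: RHS = 3, y in [5, 6]  -> 2 point(s)
  x = 1: RHS = 9, y in [3, 8]  -> 2 point(s)
  x = 3: RHS = 1, y in [1, 10]  -> 2 point(s)
  x = 8: RHS = 5, y in [4, 7]  -> 2 point(s)
Affine points: 8. Add the point at infinity: total = 9.

#E(F_11) = 9


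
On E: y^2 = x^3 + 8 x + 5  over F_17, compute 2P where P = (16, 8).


Doubling: s = (3 x1^2 + a) / (2 y1)
s = (3*16^2 + 8) / (2*8) mod 17 = 6
x3 = s^2 - 2 x1 mod 17 = 6^2 - 2*16 = 4
y3 = s (x1 - x3) - y1 mod 17 = 6 * (16 - 4) - 8 = 13

2P = (4, 13)


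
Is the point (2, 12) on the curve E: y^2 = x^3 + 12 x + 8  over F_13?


Check whether y^2 = x^3 + 12 x + 8 (mod 13) for (x, y) = (2, 12).
LHS: y^2 = 12^2 mod 13 = 1
RHS: x^3 + 12 x + 8 = 2^3 + 12*2 + 8 mod 13 = 1
LHS = RHS

Yes, on the curve


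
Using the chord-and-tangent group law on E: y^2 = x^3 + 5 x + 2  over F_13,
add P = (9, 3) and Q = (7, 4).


P != Q, so use the chord formula.
s = (y2 - y1) / (x2 - x1) = (1) / (11) mod 13 = 6
x3 = s^2 - x1 - x2 mod 13 = 6^2 - 9 - 7 = 7
y3 = s (x1 - x3) - y1 mod 13 = 6 * (9 - 7) - 3 = 9

P + Q = (7, 9)


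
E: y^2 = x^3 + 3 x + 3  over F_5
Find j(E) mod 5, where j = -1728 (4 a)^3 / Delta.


Delta = -16(4 a^3 + 27 b^2) mod 5 = 4
-1728 * (4 a)^3 = -1728 * (4*3)^3 mod 5 = 1
j = 1 * 4^(-1) mod 5 = 4

j = 4 (mod 5)


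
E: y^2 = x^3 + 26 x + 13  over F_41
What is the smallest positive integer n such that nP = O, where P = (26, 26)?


Compute successive multiples of P until we hit O:
  1P = (26, 26)
  2P = (22, 9)
  3P = (29, 33)
  4P = (37, 3)
  5P = (21, 12)
  6P = (33, 20)
  7P = (7, 28)
  8P = (28, 26)
  ... (continuing to 17P)
  17P = O

ord(P) = 17


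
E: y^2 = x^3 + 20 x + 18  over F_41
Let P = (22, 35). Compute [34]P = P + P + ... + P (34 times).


k = 34 = 100010_2 (binary, LSB first: 010001)
Double-and-add from P = (22, 35):
  bit 0 = 0: acc unchanged = O
  bit 1 = 1: acc = O + (29, 31) = (29, 31)
  bit 2 = 0: acc unchanged = (29, 31)
  bit 3 = 0: acc unchanged = (29, 31)
  bit 4 = 0: acc unchanged = (29, 31)
  bit 5 = 1: acc = (29, 31) + (3, 8) = (17, 8)

34P = (17, 8)


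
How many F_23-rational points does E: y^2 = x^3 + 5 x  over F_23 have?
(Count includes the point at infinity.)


For each x in F_23, count y with y^2 = x^3 + 5 x + 0 mod 23:
  x = 0: RHS = 0, y in [0]  -> 1 point(s)
  x = 1: RHS = 6, y in [11, 12]  -> 2 point(s)
  x = 2: RHS = 18, y in [8, 15]  -> 2 point(s)
  x = 5: RHS = 12, y in [9, 14]  -> 2 point(s)
  x = 6: RHS = 16, y in [4, 19]  -> 2 point(s)
  x = 8: RHS = 0, y in [0]  -> 1 point(s)
  x = 11: RHS = 6, y in [11, 12]  -> 2 point(s)
  x = 13: RHS = 8, y in [10, 13]  -> 2 point(s)
  x = 14: RHS = 8, y in [10, 13]  -> 2 point(s)
  x = 15: RHS = 0, y in [0]  -> 1 point(s)
  x = 16: RHS = 13, y in [6, 17]  -> 2 point(s)
  x = 19: RHS = 8, y in [10, 13]  -> 2 point(s)
  x = 20: RHS = 4, y in [2, 21]  -> 2 point(s)
Affine points: 23. Add the point at infinity: total = 24.

#E(F_23) = 24


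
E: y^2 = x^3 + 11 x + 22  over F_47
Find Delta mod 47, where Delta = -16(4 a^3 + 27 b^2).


4 a^3 + 27 b^2 = 4*11^3 + 27*22^2 = 5324 + 13068 = 18392
Delta = -16 * (18392) = -294272
Delta mod 47 = 42

Delta = 42 (mod 47)


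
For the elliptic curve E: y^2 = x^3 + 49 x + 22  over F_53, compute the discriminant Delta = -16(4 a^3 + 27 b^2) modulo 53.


4 a^3 + 27 b^2 = 4*49^3 + 27*22^2 = 470596 + 13068 = 483664
Delta = -16 * (483664) = -7738624
Delta mod 53 = 12

Delta = 12 (mod 53)


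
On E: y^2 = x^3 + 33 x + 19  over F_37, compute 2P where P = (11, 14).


Doubling: s = (3 x1^2 + a) / (2 y1)
s = (3*11^2 + 33) / (2*14) mod 37 = 30
x3 = s^2 - 2 x1 mod 37 = 30^2 - 2*11 = 27
y3 = s (x1 - x3) - y1 mod 37 = 30 * (11 - 27) - 14 = 24

2P = (27, 24)


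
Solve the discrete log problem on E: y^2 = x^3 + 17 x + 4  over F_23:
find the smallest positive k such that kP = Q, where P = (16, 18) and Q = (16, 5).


Enumerate multiples of P until we hit Q = (16, 5):
  1P = (16, 18)
  2P = (18, 1)
  3P = (21, 13)
  4P = (10, 22)
  5P = (0, 2)
  6P = (8, 13)
  7P = (17, 13)
  8P = (15, 0)
  9P = (17, 10)
  10P = (8, 10)
  11P = (0, 21)
  12P = (10, 1)
  13P = (21, 10)
  14P = (18, 22)
  15P = (16, 5)
Match found at i = 15.

k = 15


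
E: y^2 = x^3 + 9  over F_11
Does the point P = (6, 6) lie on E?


Check whether y^2 = x^3 + 0 x + 9 (mod 11) for (x, y) = (6, 6).
LHS: y^2 = 6^2 mod 11 = 3
RHS: x^3 + 0 x + 9 = 6^3 + 0*6 + 9 mod 11 = 5
LHS != RHS

No, not on the curve


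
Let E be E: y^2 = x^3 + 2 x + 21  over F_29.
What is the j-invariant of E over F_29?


Delta = -16(4 a^3 + 27 b^2) mod 29 = 28
-1728 * (4 a)^3 = -1728 * (4*2)^3 mod 29 = 25
j = 25 * 28^(-1) mod 29 = 4

j = 4 (mod 29)


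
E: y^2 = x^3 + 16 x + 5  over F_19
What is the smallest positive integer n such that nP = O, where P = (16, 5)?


Compute successive multiples of P until we hit O:
  1P = (16, 5)
  2P = (11, 7)
  3P = (18, 11)
  4P = (13, 4)
  5P = (7, 17)
  6P = (2, 8)
  7P = (12, 5)
  8P = (10, 14)
  ... (continuing to 28P)
  28P = O

ord(P) = 28


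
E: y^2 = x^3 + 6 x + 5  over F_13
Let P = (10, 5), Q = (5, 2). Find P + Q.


P != Q, so use the chord formula.
s = (y2 - y1) / (x2 - x1) = (10) / (8) mod 13 = 11
x3 = s^2 - x1 - x2 mod 13 = 11^2 - 10 - 5 = 2
y3 = s (x1 - x3) - y1 mod 13 = 11 * (10 - 2) - 5 = 5

P + Q = (2, 5)


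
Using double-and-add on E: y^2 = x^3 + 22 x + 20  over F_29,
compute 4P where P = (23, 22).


k = 4 = 100_2 (binary, LSB first: 001)
Double-and-add from P = (23, 22):
  bit 0 = 0: acc unchanged = O
  bit 1 = 0: acc unchanged = O
  bit 2 = 1: acc = O + (10, 14) = (10, 14)

4P = (10, 14)


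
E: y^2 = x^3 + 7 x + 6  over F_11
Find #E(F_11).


For each x in F_11, count y with y^2 = x^3 + 7 x + 6 mod 11:
  x = 1: RHS = 3, y in [5, 6]  -> 2 point(s)
  x = 5: RHS = 1, y in [1, 10]  -> 2 point(s)
  x = 6: RHS = 0, y in [0]  -> 1 point(s)
  x = 10: RHS = 9, y in [3, 8]  -> 2 point(s)
Affine points: 7. Add the point at infinity: total = 8.

#E(F_11) = 8


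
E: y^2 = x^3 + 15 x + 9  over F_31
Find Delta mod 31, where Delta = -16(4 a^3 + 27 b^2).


4 a^3 + 27 b^2 = 4*15^3 + 27*9^2 = 13500 + 2187 = 15687
Delta = -16 * (15687) = -250992
Delta mod 31 = 15

Delta = 15 (mod 31)


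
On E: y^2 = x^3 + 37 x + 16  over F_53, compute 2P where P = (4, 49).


Doubling: s = (3 x1^2 + a) / (2 y1)
s = (3*4^2 + 37) / (2*49) mod 53 = 49
x3 = s^2 - 2 x1 mod 53 = 49^2 - 2*4 = 8
y3 = s (x1 - x3) - y1 mod 53 = 49 * (4 - 8) - 49 = 20

2P = (8, 20)


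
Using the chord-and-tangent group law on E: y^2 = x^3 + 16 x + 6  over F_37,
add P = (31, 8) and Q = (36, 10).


P != Q, so use the chord formula.
s = (y2 - y1) / (x2 - x1) = (2) / (5) mod 37 = 30
x3 = s^2 - x1 - x2 mod 37 = 30^2 - 31 - 36 = 19
y3 = s (x1 - x3) - y1 mod 37 = 30 * (31 - 19) - 8 = 19

P + Q = (19, 19)


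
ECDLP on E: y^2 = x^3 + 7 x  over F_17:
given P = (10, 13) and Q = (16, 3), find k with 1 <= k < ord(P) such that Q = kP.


Enumerate multiples of P until we hit Q = (16, 3):
  1P = (10, 13)
  2P = (1, 5)
  3P = (7, 1)
  4P = (16, 14)
  5P = (0, 0)
  6P = (16, 3)
Match found at i = 6.

k = 6


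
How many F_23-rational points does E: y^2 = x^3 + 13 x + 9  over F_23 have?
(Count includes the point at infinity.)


For each x in F_23, count y with y^2 = x^3 + 13 x + 9 mod 23:
  x = 0: RHS = 9, y in [3, 20]  -> 2 point(s)
  x = 1: RHS = 0, y in [0]  -> 1 point(s)
  x = 3: RHS = 6, y in [11, 12]  -> 2 point(s)
  x = 6: RHS = 4, y in [2, 21]  -> 2 point(s)
  x = 7: RHS = 6, y in [11, 12]  -> 2 point(s)
  x = 8: RHS = 4, y in [2, 21]  -> 2 point(s)
  x = 9: RHS = 4, y in [2, 21]  -> 2 point(s)
  x = 10: RHS = 12, y in [9, 14]  -> 2 point(s)
  x = 13: RHS = 6, y in [11, 12]  -> 2 point(s)
  x = 16: RHS = 12, y in [9, 14]  -> 2 point(s)
  x = 18: RHS = 3, y in [7, 16]  -> 2 point(s)
  x = 19: RHS = 8, y in [10, 13]  -> 2 point(s)
  x = 20: RHS = 12, y in [9, 14]  -> 2 point(s)
  x = 22: RHS = 18, y in [8, 15]  -> 2 point(s)
Affine points: 27. Add the point at infinity: total = 28.

#E(F_23) = 28


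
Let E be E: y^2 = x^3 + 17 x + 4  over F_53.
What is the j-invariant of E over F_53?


Delta = -16(4 a^3 + 27 b^2) mod 53 = 48
-1728 * (4 a)^3 = -1728 * (4*17)^3 mod 53 = 14
j = 14 * 48^(-1) mod 53 = 29

j = 29 (mod 53)


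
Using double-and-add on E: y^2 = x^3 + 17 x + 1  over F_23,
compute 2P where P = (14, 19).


k = 2 = 10_2 (binary, LSB first: 01)
Double-and-add from P = (14, 19):
  bit 0 = 0: acc unchanged = O
  bit 1 = 1: acc = O + (22, 11) = (22, 11)

2P = (22, 11)


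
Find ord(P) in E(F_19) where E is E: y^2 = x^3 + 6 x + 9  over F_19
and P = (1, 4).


Compute successive multiples of P until we hit O:
  1P = (1, 4)
  2P = (15, 4)
  3P = (3, 15)
  4P = (12, 2)
  5P = (12, 17)
  6P = (3, 4)
  7P = (15, 15)
  8P = (1, 15)
  ... (continuing to 9P)
  9P = O

ord(P) = 9


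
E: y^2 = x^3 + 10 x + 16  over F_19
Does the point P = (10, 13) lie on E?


Check whether y^2 = x^3 + 10 x + 16 (mod 19) for (x, y) = (10, 13).
LHS: y^2 = 13^2 mod 19 = 17
RHS: x^3 + 10 x + 16 = 10^3 + 10*10 + 16 mod 19 = 14
LHS != RHS

No, not on the curve


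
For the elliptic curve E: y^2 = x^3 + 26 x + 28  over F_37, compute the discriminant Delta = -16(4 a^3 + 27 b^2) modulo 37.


4 a^3 + 27 b^2 = 4*26^3 + 27*28^2 = 70304 + 21168 = 91472
Delta = -16 * (91472) = -1463552
Delta mod 37 = 20

Delta = 20 (mod 37)


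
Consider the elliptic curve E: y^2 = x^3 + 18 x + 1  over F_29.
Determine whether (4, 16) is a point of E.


Check whether y^2 = x^3 + 18 x + 1 (mod 29) for (x, y) = (4, 16).
LHS: y^2 = 16^2 mod 29 = 24
RHS: x^3 + 18 x + 1 = 4^3 + 18*4 + 1 mod 29 = 21
LHS != RHS

No, not on the curve
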